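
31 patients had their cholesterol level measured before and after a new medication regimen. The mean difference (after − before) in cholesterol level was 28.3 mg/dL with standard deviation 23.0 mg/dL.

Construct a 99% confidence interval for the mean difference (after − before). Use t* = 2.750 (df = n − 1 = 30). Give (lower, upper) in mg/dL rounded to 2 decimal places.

Paired design: SE = s_d/√n = 23.0/√31 = 4.1309.
t* = 2.750; margin of error = 2.750 × 4.1309 = 11.3600.
28.3 ± 11.3600 → (16.94, 39.66).

(16.94, 39.66)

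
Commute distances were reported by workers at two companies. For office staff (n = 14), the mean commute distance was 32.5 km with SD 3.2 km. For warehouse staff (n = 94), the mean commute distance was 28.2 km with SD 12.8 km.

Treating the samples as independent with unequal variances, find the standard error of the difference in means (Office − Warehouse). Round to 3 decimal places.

SE₁ = s₁/√n₁ = 3.2/√14 = 0.8552; SE₂ = 12.8/√94 = 1.3202.
Independent samples, unequal variances: SE_diff = √(SE₁² + SE₂²) = √(0.73136704 + 1.74292804) = 1.5730.

1.573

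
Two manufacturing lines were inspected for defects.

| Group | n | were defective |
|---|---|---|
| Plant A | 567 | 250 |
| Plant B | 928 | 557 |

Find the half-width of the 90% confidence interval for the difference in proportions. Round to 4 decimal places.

0.0433

Sample proportions: 250/567 = 0.4409, 557/928 = 0.6002.
Each SE is √(p̂(1−p̂)/n): √(0.4409·0.5591/567) = 0.02085 and √(0.6002·0.3998/928) = 0.01608.
SE(p̂₁ − p̂₂) = √(SE₁² + SE₂²) = √(0.0004347225 + 0.0002585664) = 0.02633, since the two samples are independent.
At 90% confidence z* = 1.645; margin = 1.645 × 0.02633 = 0.04331.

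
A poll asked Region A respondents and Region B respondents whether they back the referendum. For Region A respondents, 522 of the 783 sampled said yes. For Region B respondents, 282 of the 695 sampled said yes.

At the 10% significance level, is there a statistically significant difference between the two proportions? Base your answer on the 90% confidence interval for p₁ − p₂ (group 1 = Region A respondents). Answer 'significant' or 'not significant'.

significant

p̂₁ = 522/783 = 0.6667 and p̂₂ = 282/695 = 0.4058.
SE₁ = √(p̂₁(1−p̂₁)/n₁) = √(0.6667·0.3333/783) = 0.01685; SE₂ = √(0.4058·0.5942/695) = 0.01863.
Independent samples: SE of the difference = √(SE₁² + SE₂²) = √(0.0002839225 + 0.0003470769) = 0.02512.
z* for 90% confidence is 1.645, so the margin of error is 1.645 × 0.02512 = 0.04132.
Point estimate p̂₁ − p̂₂ = 0.6667 − 0.4058 = 0.2609.
0.2609 ± 0.04132 → (0.21958, 0.30222).
The interval (0.21958, 0.30222) does not contain 0, so the difference is significant.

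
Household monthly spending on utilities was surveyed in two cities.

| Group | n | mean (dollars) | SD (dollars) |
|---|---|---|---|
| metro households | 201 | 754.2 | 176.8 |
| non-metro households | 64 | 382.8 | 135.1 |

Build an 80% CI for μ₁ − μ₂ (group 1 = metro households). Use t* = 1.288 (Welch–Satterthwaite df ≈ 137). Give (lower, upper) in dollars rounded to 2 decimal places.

(344.36, 398.44)

Per-group SEs: s₁/√n₁ = 176.8/√201 = 12.4705, s₂/√n₂ = 135.1/√64 = 16.8875.
Unpooled SE of the difference: √(155.51337025 + 285.18765625) = 20.9929.
Margin of error = t* · SE = 1.288 × 20.9929 = 27.0389.
x̄₁ − x̄₂ = 754.2 − 382.8 = 371.4000.
CI: 371.4000 ± 27.0389 = (344.36, 398.44).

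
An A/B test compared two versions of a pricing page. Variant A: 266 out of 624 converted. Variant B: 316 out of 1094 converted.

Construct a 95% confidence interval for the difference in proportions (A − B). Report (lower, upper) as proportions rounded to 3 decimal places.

Sample proportions: 266/624 = 0.4263, 316/1094 = 0.2888.
Each SE is √(p̂(1−p̂)/n): √(0.4263·0.5737/624) = 0.01980 and √(0.2888·0.7112/1094) = 0.01370.
SE(p̂₁ − p̂₂) = √(SE₁² + SE₂²) = √(0.00039204 + 0.00018769) = 0.02408, since the two samples are independent.
At 95% confidence z* = 1.960; margin = 1.960 × 0.02408 = 0.04720.
The difference is 0.4263 − 0.2888 = 0.1375, so the interval is 0.1375 ± 0.04720 = (0.090, 0.185).

(0.090, 0.185)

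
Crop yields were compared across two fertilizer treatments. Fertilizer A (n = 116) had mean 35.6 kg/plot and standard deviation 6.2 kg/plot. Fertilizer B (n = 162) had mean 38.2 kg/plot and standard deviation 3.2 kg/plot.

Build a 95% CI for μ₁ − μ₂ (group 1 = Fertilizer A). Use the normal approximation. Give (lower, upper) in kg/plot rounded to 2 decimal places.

Standard errors of each mean: 6.2/√116 = 0.5757 and 3.2/√162 = 0.2514.
SE(x̄₁ − x̄₂) = √(0.5757² + 0.2514²) = 0.6282 for independent samples with unequal variances.
With z* = 1.960, the margin is 1.960 × 0.6282 = 1.2313.
x̄₁ − x̄₂ = 35.6 − 38.2 = -2.6000; the interval is -2.6000 ± 1.2313 = (-3.83, -1.37).

(-3.83, -1.37)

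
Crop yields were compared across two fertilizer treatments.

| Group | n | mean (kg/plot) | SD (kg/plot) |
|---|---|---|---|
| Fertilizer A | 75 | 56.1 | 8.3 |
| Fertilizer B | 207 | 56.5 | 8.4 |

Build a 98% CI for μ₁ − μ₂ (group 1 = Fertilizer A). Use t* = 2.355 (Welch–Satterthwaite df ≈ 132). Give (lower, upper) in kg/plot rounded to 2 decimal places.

Standard errors of each mean: 8.3/√75 = 0.9584 and 8.4/√207 = 0.5838.
SE(x̄₁ − x̄₂) = √(0.9584² + 0.5838²) = 1.1222 for independent samples with unequal variances.
With t* = 2.355, the margin is 2.355 × 1.1222 = 2.6428.
x̄₁ − x̄₂ = 56.1 − 56.5 = -0.4000; the interval is -0.4000 ± 2.6428 = (-3.04, 2.24).

(-3.04, 2.24)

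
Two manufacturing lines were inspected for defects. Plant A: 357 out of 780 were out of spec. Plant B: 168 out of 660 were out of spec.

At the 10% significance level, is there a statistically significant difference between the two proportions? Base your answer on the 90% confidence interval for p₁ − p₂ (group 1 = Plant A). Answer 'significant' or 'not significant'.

p̂₁ = 357/780 = 0.4577 and p̂₂ = 168/660 = 0.2545.
SE₁ = √(p̂₁(1−p̂₁)/n₁) = √(0.4577·0.5423/780) = 0.01784; SE₂ = √(0.2545·0.7455/660) = 0.01695.
Independent samples: SE of the difference = √(SE₁² + SE₂²) = √(0.0003182656 + 0.0002873025) = 0.02461.
z* for 90% confidence is 1.645, so the margin of error is 1.645 × 0.02461 = 0.04048.
Point estimate p̂₁ − p̂₂ = 0.4577 − 0.2545 = 0.2032.
0.2032 ± 0.04048 → (0.16272, 0.24368).
The interval (0.16272, 0.24368) does not contain 0, so the difference is significant.

significant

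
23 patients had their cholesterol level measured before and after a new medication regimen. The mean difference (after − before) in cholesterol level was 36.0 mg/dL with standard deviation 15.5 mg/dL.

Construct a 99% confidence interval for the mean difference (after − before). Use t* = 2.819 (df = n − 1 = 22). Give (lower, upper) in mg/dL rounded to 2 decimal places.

This is a matched-pairs design, so SE = s_d/√n = 15.5/√23 = 3.2320.
Margin = 2.819 × 3.2320 = 9.1110; the interval is 36.0 ± 9.1110 = (26.89, 45.11).

(26.89, 45.11)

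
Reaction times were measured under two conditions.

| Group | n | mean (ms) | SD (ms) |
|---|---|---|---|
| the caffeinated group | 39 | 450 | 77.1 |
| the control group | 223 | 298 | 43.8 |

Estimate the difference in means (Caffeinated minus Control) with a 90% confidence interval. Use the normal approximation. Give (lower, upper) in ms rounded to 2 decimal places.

Standard errors of each mean: 77.1/√39 = 12.3459 and 43.8/√223 = 2.9331.
SE(x̄₁ − x̄₂) = √(12.3459² + 2.9331²) = 12.6895 for independent samples with unequal variances.
With z* = 1.645, the margin is 1.645 × 12.6895 = 20.8742.
x̄₁ − x̄₂ = 450 − 298 = 152.0000; the interval is 152.0000 ± 20.8742 = (131.13, 172.87).

(131.13, 172.87)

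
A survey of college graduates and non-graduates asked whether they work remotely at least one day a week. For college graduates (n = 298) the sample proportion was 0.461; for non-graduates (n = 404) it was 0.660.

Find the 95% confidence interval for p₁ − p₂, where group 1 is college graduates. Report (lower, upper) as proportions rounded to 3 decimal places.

(-0.272, -0.126)

Each SE is √(p̂(1−p̂)/n): √(0.4610·0.5390/298) = 0.02888 and √(0.6600·0.3400/404) = 0.02357.
SE(p̂₁ − p̂₂) = √(SE₁² + SE₂²) = √(0.0008340544 + 0.0005555449) = 0.03728, since the two samples are independent.
At 95% confidence z* = 1.960; margin = 1.960 × 0.03728 = 0.07307.
The difference is 0.4610 − 0.6600 = -0.1990, so the interval is -0.1990 ± 0.07307 = (-0.272, -0.126).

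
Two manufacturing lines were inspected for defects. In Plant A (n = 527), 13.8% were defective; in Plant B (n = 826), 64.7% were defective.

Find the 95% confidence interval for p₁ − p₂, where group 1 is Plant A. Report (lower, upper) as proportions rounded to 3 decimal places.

(-0.553, -0.465)

SE₁ = √(p̂₁(1−p̂₁)/n₁) = √(0.1380·0.8620/527) = 0.01502; SE₂ = √(0.6470·0.3530/826) = 0.01663.
Independent samples: SE of the difference = √(SE₁² + SE₂²) = √(0.0002256004 + 0.0002765569) = 0.02241.
z* for 95% confidence is 1.960, so the margin of error is 1.960 × 0.02241 = 0.04392.
Point estimate p̂₁ − p̂₂ = 0.1380 − 0.6470 = -0.5090.
-0.5090 ± 0.04392 → (-0.553, -0.465).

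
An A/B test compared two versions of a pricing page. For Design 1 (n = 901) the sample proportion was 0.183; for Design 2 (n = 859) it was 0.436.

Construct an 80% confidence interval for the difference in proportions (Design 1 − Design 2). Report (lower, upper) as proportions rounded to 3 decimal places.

Each SE is √(p̂(1−p̂)/n): √(0.1830·0.8170/901) = 0.01288 and √(0.4360·0.5640/859) = 0.01692.
SE(p̂₁ − p̂₂) = √(SE₁² + SE₂²) = √(0.0001658944 + 0.0002862864) = 0.02126, since the two samples are independent.
At 80% confidence z* = 1.282; margin = 1.282 × 0.02126 = 0.02726.
The difference is 0.1830 − 0.4360 = -0.2530, so the interval is -0.2530 ± 0.02726 = (-0.280, -0.226).

(-0.280, -0.226)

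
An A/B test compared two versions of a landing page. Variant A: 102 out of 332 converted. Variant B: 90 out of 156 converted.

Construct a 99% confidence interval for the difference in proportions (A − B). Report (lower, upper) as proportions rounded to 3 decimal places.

(-0.391, -0.149)

Sample proportions: 102/332 = 0.3072, 90/156 = 0.5769.
Each SE is √(p̂(1−p̂)/n): √(0.3072·0.6928/332) = 0.02532 and √(0.5769·0.4231/156) = 0.03956.
SE(p̂₁ − p̂₂) = √(SE₁² + SE₂²) = √(0.0006411024 + 0.0015649936) = 0.04697, since the two samples are independent.
At 99% confidence z* = 2.576; margin = 2.576 × 0.04697 = 0.12099.
The difference is 0.3072 − 0.5769 = -0.2697, so the interval is -0.2697 ± 0.12099 = (-0.391, -0.149).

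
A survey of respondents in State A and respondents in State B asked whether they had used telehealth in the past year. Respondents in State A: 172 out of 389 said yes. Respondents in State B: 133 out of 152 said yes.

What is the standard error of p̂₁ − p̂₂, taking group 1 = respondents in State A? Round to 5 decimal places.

0.03679

p̂₁ = 172/389 = 0.4422 and p̂₂ = 133/152 = 0.8750.
SE₁ = √(p̂₁(1−p̂₁)/n₁) = √(0.4422·0.5578/389) = 0.02518; SE₂ = √(0.8750·0.1250/152) = 0.02682.
Independent samples: SE of the difference = √(SE₁² + SE₂²) = √(0.0006340324 + 0.0007193124) = 0.03679.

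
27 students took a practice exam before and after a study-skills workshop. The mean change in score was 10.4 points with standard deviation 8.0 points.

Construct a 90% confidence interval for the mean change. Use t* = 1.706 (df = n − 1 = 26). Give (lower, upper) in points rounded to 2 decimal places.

This is a matched-pairs design, so SE = s_d/√n = 8.0/√27 = 1.5396.
Margin = 1.706 × 1.5396 = 2.6266; the interval is 10.4 ± 2.6266 = (7.77, 13.03).

(7.77, 13.03)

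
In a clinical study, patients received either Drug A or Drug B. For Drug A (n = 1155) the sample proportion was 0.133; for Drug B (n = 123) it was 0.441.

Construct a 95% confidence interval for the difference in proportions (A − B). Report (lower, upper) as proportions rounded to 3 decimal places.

The two standard errors are √(0.1330×0.8670/1155) = 0.00999 and √(0.4410×0.5590/123) = 0.04477.
Because the samples are independent, SE_diff = √(0.00999² + 0.04477²) = 0.04587.
Using z* = 1.960 for 95%, ME = 1.960 × 0.04587 = 0.08991.
p̂₁ − p̂₂ = -0.3080; interval -0.3080 ± 0.08991 gives (-0.398, -0.218).

(-0.398, -0.218)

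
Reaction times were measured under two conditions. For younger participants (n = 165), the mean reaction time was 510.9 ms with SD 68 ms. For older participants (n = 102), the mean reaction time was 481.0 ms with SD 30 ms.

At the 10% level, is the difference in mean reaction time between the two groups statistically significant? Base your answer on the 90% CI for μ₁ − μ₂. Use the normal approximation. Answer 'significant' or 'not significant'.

significant

Standard errors of each mean: 68/√165 = 5.2938 and 30/√102 = 2.9704.
SE(x̄₁ − x̄₂) = √(5.2938² + 2.9704²) = 6.0702 for independent samples with unequal variances.
With z* = 1.645, the margin is 1.645 × 6.0702 = 9.9855.
x̄₁ − x̄₂ = 510.9 − 481.0 = 29.9000; the interval is 29.9000 ± 9.9855 = (19.9145, 39.8855).
The interval (19.9145, 39.8855) does not contain 0, so the difference is significant.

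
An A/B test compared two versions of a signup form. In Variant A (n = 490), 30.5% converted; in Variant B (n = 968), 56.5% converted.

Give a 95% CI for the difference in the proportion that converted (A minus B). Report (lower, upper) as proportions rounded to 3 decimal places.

(-0.311, -0.209)

The two standard errors are √(0.3050×0.6950/490) = 0.02080 and √(0.5650×0.4350/968) = 0.01593.
Because the samples are independent, SE_diff = √(0.02080² + 0.01593²) = 0.02620.
Using z* = 1.960 for 95%, ME = 1.960 × 0.02620 = 0.05135.
p̂₁ − p̂₂ = -0.2600; interval -0.2600 ± 0.05135 gives (-0.311, -0.209).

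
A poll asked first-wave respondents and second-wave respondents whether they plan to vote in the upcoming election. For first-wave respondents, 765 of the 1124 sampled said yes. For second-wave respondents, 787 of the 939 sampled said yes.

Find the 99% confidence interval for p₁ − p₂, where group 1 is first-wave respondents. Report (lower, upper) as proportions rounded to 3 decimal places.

(-0.205, -0.110)

First, p̂₁ = 765/1124 = 0.6806; p̂₂ = 787/939 = 0.8381.
The two standard errors are √(0.6806×0.3194/1124) = 0.01391 and √(0.8381×0.1619/939) = 0.01202.
Because the samples are independent, SE_diff = √(0.01391² + 0.01202²) = 0.01838.
Using z* = 2.576 for 99%, ME = 2.576 × 0.01838 = 0.04735.
p̂₁ − p̂₂ = -0.1575; interval -0.1575 ± 0.04735 gives (-0.205, -0.110).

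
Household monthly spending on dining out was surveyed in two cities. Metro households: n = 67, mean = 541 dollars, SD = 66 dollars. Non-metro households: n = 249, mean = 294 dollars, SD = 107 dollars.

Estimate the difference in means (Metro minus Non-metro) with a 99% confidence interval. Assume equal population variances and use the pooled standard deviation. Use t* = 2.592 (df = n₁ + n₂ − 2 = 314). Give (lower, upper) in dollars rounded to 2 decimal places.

s_p = √[((n₁−1)s₁² + (n₂−1)s₂²)/(n₁+n₂−2)] = √[(66·66² + 248·107²)/314] = 99.7904.
SE = 99.7904·√(1/67 + 1/249) = 13.7339.
With t* = 2.592, margin = 2.592 × 13.7339 = 35.5983.
x̄₁ − x̄₂ = 541 − 294 = 247.0000; interval 247.0000 ± 35.5983 = (211.40, 282.60).

(211.40, 282.60)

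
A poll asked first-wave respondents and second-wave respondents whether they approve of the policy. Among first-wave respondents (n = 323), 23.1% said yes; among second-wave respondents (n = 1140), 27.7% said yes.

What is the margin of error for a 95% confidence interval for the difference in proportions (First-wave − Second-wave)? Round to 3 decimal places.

Each SE is √(p̂(1−p̂)/n): √(0.2310·0.7690/323) = 0.02345 and √(0.2770·0.7230/1140) = 0.01325.
SE(p̂₁ − p̂₂) = √(SE₁² + SE₂²) = √(0.0005499025 + 0.0001755625) = 0.02693, since the two samples are independent.
At 95% confidence z* = 1.960; margin = 1.960 × 0.02693 = 0.05278.

0.053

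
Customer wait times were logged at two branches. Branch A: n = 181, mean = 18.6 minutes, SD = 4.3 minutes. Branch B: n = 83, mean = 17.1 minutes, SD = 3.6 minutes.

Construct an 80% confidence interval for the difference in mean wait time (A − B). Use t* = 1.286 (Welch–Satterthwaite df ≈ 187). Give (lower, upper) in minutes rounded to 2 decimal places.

SE₁ = s₁/√n₁ = 4.3/√181 = 0.3196; SE₂ = 3.6/√83 = 0.3952.
Independent samples, unequal variances: SE_diff = √(SE₁² + SE₂²) = √(0.10214416 + 0.15618304) = 0.5083.
t* = 1.286, so margin of error = 1.286 × 0.5083 = 0.6537.
Difference in means = 18.6 − 17.1 = 1.5000.
1.5000 ± 0.6537 → (0.85, 2.15).

(0.85, 2.15)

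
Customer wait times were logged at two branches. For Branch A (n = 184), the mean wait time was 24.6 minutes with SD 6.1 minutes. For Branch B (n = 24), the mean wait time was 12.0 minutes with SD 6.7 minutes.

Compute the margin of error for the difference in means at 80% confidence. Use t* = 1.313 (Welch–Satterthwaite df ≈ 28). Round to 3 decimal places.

Per-group SEs: s₁/√n₁ = 6.1/√184 = 0.4497, s₂/√n₂ = 6.7/√24 = 1.3676.
Unpooled SE of the difference: √(0.20223009 + 1.87032976) = 1.4396.
Margin of error = t* · SE = 1.313 × 1.4396 = 1.8902.

1.890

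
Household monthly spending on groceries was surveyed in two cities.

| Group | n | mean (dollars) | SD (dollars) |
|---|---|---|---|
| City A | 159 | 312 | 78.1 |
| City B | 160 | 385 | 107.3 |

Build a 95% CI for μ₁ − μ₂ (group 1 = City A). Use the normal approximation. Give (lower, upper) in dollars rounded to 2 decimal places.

Per-group SEs: s₁/√n₁ = 78.1/√159 = 6.1937, s₂/√n₂ = 107.3/√160 = 8.4828.
Unpooled SE of the difference: √(38.36191969 + 71.95789584) = 10.5033.
Margin of error = z* · SE = 1.960 × 10.5033 = 20.5865.
x̄₁ − x̄₂ = 312 − 385 = -73.0000.
CI: -73.0000 ± 20.5865 = (-93.59, -52.41).

(-93.59, -52.41)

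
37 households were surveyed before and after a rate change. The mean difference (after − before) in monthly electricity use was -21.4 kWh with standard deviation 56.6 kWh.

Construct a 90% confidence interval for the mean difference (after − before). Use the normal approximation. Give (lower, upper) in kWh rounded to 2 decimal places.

This is a matched-pairs design, so SE = s_d/√n = 56.6/√37 = 9.3050.
Margin = 1.645 × 9.3050 = 15.3067; the interval is -21.4 ± 15.3067 = (-36.71, -6.09).

(-36.71, -6.09)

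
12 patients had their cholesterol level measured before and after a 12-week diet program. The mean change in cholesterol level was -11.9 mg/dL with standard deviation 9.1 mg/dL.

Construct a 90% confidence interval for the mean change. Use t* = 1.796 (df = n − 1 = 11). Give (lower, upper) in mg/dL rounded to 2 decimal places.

Paired design: SE = s_d/√n = 9.1/√12 = 2.6269.
t* = 1.796; margin of error = 1.796 × 2.6269 = 4.7179.
-11.9 ± 4.7179 → (-16.62, -7.18).

(-16.62, -7.18)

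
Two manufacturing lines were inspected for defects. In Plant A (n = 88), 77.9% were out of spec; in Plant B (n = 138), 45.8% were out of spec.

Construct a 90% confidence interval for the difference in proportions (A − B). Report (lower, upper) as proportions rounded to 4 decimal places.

(0.2202, 0.4218)

SE₁ = √(p̂₁(1−p̂₁)/n₁) = √(0.7790·0.2210/88) = 0.04423; SE₂ = √(0.4580·0.5420/138) = 0.04241.
Independent samples: SE of the difference = √(SE₁² + SE₂²) = √(0.0019562929 + 0.0017986081) = 0.06128.
z* for 90% confidence is 1.645, so the margin of error is 1.645 × 0.06128 = 0.10081.
Point estimate p̂₁ − p̂₂ = 0.7790 − 0.4580 = 0.3210.
0.3210 ± 0.10081 → (0.2202, 0.4218).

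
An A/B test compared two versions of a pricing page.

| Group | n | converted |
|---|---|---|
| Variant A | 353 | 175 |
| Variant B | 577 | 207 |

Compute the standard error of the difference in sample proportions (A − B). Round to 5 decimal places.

0.03327

Sample proportions: 175/353 = 0.4958, 207/577 = 0.3588.
Each SE is √(p̂(1−p̂)/n): √(0.4958·0.5042/353) = 0.02661 and √(0.3588·0.6412/577) = 0.01997.
SE(p̂₁ − p̂₂) = √(SE₁² + SE₂²) = √(0.0007080921 + 0.0003988009) = 0.03327, since the two samples are independent.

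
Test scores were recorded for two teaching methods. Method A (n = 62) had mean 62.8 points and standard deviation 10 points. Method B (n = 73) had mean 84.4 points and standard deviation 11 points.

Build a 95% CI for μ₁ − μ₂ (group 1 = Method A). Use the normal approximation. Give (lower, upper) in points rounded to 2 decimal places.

Per-group SEs: s₁/√n₁ = 10/√62 = 1.2700, s₂/√n₂ = 11/√73 = 1.2875.
Unpooled SE of the difference: √(1.6129 + 1.65765625) = 1.8085.
Margin of error = z* · SE = 1.960 × 1.8085 = 3.5447.
x̄₁ − x̄₂ = 62.8 − 84.4 = -21.6000.
CI: -21.6000 ± 3.5447 = (-25.14, -18.06).

(-25.14, -18.06)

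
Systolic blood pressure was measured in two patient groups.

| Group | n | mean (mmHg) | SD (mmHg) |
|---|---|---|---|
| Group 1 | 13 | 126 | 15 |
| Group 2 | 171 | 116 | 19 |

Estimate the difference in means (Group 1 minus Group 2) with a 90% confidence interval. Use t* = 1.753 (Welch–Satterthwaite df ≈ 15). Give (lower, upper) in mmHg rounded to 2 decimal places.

(2.28, 17.72)

Standard errors of each mean: 15/√13 = 4.1603 and 19/√171 = 1.4530.
SE(x̄₁ − x̄₂) = √(4.1603² + 1.4530²) = 4.4067 for independent samples with unequal variances.
With t* = 1.753, the margin is 1.753 × 4.4067 = 7.7249.
x̄₁ − x̄₂ = 126 − 116 = 10.0000; the interval is 10.0000 ± 7.7249 = (2.28, 17.72).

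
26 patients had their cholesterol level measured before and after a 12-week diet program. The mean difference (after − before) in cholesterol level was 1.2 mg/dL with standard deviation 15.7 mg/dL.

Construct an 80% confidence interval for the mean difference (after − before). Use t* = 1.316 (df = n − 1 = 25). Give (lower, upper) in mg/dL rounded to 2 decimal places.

This is a matched-pairs design, so SE = s_d/√n = 15.7/√26 = 3.0790.
Margin = 1.316 × 3.0790 = 4.0520; the interval is 1.2 ± 4.0520 = (-2.85, 5.25).

(-2.85, 5.25)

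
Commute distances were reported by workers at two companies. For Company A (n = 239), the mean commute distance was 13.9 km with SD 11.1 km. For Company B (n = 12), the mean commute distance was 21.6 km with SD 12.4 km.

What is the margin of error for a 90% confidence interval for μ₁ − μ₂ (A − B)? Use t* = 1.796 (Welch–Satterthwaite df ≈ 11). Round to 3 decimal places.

Standard errors of each mean: 11.1/√239 = 0.7180 and 12.4/√12 = 3.5796.
SE(x̄₁ − x̄₂) = √(0.7180² + 3.5796²) = 3.6509 for independent samples with unequal variances.
With t* = 1.796, the margin is 1.796 × 3.6509 = 6.5570.

6.557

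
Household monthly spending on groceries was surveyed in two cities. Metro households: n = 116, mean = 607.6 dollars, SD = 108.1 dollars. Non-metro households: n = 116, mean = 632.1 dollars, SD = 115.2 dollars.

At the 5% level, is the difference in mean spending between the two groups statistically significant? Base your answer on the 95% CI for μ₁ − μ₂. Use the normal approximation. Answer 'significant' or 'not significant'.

not significant

Standard errors of each mean: 108.1/√116 = 10.0368 and 115.2/√116 = 10.6961.
SE(x̄₁ − x̄₂) = √(10.0368² + 10.6961²) = 14.6678 for independent samples with unequal variances.
With z* = 1.960, the margin is 1.960 × 14.6678 = 28.7489.
x̄₁ − x̄₂ = 607.6 − 632.1 = -24.5000; the interval is -24.5000 ± 28.7489 = (-53.2489, 4.2489).
The interval (-53.2489, 4.2489) contains 0, so the difference is not significant.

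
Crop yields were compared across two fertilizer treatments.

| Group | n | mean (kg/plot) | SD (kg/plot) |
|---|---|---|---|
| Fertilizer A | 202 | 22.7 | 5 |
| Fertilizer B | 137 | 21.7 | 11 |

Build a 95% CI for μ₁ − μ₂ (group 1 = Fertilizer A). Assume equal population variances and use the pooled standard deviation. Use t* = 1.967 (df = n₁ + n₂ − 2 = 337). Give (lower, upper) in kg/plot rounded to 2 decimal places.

Pooled variance s_p² = [201·5² + 136·11²] / (202+137−2) = 63.7418, so s_p = 7.9838.
SE_diff = s_p·√(1/n₁ + 1/n₂) = 7.9838·√(1/202 + 1/137) = 0.8836.
t* = 1.967; margin = 1.967 × 0.8836 = 1.7380.
Difference = 22.7 − 21.7 = 1.0000.
1.0000 ± 1.7380 → (-0.74, 2.74).

(-0.74, 2.74)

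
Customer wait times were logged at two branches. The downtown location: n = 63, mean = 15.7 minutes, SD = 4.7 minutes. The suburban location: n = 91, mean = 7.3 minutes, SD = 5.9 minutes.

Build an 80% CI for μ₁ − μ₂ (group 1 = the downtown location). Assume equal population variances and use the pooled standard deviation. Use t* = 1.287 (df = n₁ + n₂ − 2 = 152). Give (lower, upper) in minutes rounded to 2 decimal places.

(7.25, 9.55)

Pooled variance s_p² = [62·4.7² + 90·5.9²] / (63+91−2) = 29.6216, so s_p = 5.4426.
SE_diff = s_p·√(1/n₁ + 1/n₂) = 5.4426·√(1/63 + 1/91) = 0.8920.
t* = 1.287; margin = 1.287 × 0.8920 = 1.1480.
Difference = 15.7 − 7.3 = 8.4000.
8.4000 ± 1.1480 → (7.25, 9.55).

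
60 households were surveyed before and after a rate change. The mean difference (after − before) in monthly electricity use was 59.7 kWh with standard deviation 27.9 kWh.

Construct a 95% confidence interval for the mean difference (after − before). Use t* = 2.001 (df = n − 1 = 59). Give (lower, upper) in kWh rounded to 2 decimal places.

This is a matched-pairs design, so SE = s_d/√n = 27.9/√60 = 3.6019.
Margin = 2.001 × 3.6019 = 7.2074; the interval is 59.7 ± 7.2074 = (52.49, 66.91).

(52.49, 66.91)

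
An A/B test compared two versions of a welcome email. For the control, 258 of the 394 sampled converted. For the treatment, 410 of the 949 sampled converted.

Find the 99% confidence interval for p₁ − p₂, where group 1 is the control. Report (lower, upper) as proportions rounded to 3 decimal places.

(0.148, 0.297)

p̂₁ = 258/394 = 0.6548 and p̂₂ = 410/949 = 0.4320.
SE₁ = √(p̂₁(1−p̂₁)/n₁) = √(0.6548·0.3452/394) = 0.02395; SE₂ = √(0.4320·0.5680/949) = 0.01608.
Independent samples: SE of the difference = √(SE₁² + SE₂²) = √(0.0005736025 + 0.0002585664) = 0.02885.
z* for 99% confidence is 2.576, so the margin of error is 2.576 × 0.02885 = 0.07432.
Point estimate p̂₁ − p̂₂ = 0.6548 − 0.4320 = 0.2228.
0.2228 ± 0.07432 → (0.148, 0.297).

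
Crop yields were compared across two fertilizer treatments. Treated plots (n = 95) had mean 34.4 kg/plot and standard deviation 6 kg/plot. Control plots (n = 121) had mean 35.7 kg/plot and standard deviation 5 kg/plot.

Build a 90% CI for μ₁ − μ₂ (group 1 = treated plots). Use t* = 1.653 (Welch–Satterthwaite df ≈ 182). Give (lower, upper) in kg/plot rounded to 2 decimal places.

Standard errors of each mean: 6/√95 = 0.6156 and 5/√121 = 0.4545.
SE(x̄₁ − x̄₂) = √(0.6156² + 0.4545²) = 0.7652 for independent samples with unequal variances.
With t* = 1.653, the margin is 1.653 × 0.7652 = 1.2649.
x̄₁ − x̄₂ = 34.4 − 35.7 = -1.3000; the interval is -1.3000 ± 1.2649 = (-2.56, -0.04).

(-2.56, -0.04)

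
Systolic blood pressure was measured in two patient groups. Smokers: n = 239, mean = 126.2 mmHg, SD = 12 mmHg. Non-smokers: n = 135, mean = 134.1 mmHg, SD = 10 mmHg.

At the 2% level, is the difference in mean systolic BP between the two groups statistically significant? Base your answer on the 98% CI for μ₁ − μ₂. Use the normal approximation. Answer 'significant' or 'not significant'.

Standard errors of each mean: 12/√239 = 0.7762 and 10/√135 = 0.8607.
SE(x̄₁ − x̄₂) = √(0.7762² + 0.8607²) = 1.1590 for independent samples with unequal variances.
With z* = 2.326, the margin is 2.326 × 1.1590 = 2.6958.
x̄₁ − x̄₂ = 126.2 − 134.1 = -7.9000; the interval is -7.9000 ± 2.6958 = (-10.5958, -5.2042).
The interval (-10.5958, -5.2042) does not contain 0, so the difference is significant.

significant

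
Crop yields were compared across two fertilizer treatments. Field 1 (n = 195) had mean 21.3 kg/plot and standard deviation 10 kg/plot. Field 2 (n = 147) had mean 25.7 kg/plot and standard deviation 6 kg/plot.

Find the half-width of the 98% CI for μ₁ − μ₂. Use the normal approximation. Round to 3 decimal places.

2.025

SE₁ = s₁/√n₁ = 10/√195 = 0.7161; SE₂ = 6/√147 = 0.4949.
Independent samples, unequal variances: SE_diff = √(SE₁² + SE₂²) = √(0.51279921 + 0.24492601) = 0.8705.
z* = 2.326, so margin of error = 2.326 × 0.8705 = 2.0248.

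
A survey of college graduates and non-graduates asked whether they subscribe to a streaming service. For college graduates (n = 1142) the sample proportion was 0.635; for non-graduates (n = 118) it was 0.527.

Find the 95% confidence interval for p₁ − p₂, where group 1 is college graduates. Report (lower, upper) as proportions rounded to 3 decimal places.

(0.014, 0.202)

Each SE is √(p̂(1−p̂)/n): √(0.6350·0.3650/1142) = 0.01425 and √(0.5270·0.4730/118) = 0.04596.
SE(p̂₁ − p̂₂) = √(SE₁² + SE₂²) = √(0.0002030625 + 0.0021123216) = 0.04812, since the two samples are independent.
At 95% confidence z* = 1.960; margin = 1.960 × 0.04812 = 0.09432.
The difference is 0.6350 − 0.5270 = 0.1080, so the interval is 0.1080 ± 0.09432 = (0.014, 0.202).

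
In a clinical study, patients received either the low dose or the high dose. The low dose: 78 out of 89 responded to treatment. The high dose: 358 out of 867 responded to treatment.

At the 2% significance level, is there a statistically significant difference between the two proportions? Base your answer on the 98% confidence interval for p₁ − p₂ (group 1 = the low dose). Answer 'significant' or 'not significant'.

significant

p̂₁ = 78/89 = 0.8764 and p̂₂ = 358/867 = 0.4129.
SE₁ = √(p̂₁(1−p̂₁)/n₁) = √(0.8764·0.1236/89) = 0.03489; SE₂ = √(0.4129·0.5871/867) = 0.01672.
Independent samples: SE of the difference = √(SE₁² + SE₂²) = √(0.0012173121 + 0.0002795584) = 0.03869.
z* for 98% confidence is 2.326, so the margin of error is 2.326 × 0.03869 = 0.08999.
Point estimate p̂₁ − p̂₂ = 0.8764 − 0.4129 = 0.4635.
0.4635 ± 0.08999 → (0.37351, 0.55349).
The interval (0.37351, 0.55349) does not contain 0, so the difference is significant.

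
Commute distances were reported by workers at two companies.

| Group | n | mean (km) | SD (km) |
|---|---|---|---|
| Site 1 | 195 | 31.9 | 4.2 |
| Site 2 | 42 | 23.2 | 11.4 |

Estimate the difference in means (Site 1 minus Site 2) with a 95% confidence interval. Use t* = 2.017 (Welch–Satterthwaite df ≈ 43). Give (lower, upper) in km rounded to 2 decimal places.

(5.10, 12.30)

Per-group SEs: s₁/√n₁ = 4.2/√195 = 0.3008, s₂/√n₂ = 11.4/√42 = 1.7591.
Unpooled SE of the difference: √(0.09048064 + 3.09443281) = 1.7846.
Margin of error = t* · SE = 2.017 × 1.7846 = 3.5995.
x̄₁ − x̄₂ = 31.9 − 23.2 = 8.7000.
CI: 8.7000 ± 3.5995 = (5.10, 12.30).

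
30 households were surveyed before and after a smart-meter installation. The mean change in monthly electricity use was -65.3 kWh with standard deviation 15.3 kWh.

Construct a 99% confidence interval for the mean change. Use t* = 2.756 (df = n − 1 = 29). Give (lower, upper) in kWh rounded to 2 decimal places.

Paired design: SE = s_d/√n = 15.3/√30 = 2.7934.
t* = 2.756; margin of error = 2.756 × 2.7934 = 7.6986.
-65.3 ± 7.6986 → (-73.00, -57.60).

(-73.00, -57.60)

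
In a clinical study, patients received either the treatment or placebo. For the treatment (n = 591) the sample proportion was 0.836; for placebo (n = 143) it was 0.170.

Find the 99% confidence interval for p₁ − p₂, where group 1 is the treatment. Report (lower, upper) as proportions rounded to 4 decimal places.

Each SE is √(p̂(1−p̂)/n): √(0.8360·0.1640/591) = 0.01523 and √(0.1700·0.8300/143) = 0.03141.
SE(p̂₁ − p̂₂) = √(SE₁² + SE₂²) = √(0.0002319529 + 0.0009865881) = 0.03491, since the two samples are independent.
At 99% confidence z* = 2.576; margin = 2.576 × 0.03491 = 0.08993.
The difference is 0.8360 − 0.1700 = 0.6660, so the interval is 0.6660 ± 0.08993 = (0.5761, 0.7559).

(0.5761, 0.7559)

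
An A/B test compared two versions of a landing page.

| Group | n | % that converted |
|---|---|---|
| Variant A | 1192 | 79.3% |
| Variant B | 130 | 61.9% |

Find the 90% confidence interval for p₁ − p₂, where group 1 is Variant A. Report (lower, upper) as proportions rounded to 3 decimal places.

(0.101, 0.247)

SE₁ = √(p̂₁(1−p̂₁)/n₁) = √(0.7930·0.2070/1192) = 0.01174; SE₂ = √(0.6190·0.3810/130) = 0.04259.
Independent samples: SE of the difference = √(SE₁² + SE₂²) = √(0.0001378276 + 0.0018139081) = 0.04418.
z* for 90% confidence is 1.645, so the margin of error is 1.645 × 0.04418 = 0.07268.
Point estimate p̂₁ − p̂₂ = 0.7930 − 0.6190 = 0.1740.
0.1740 ± 0.07268 → (0.101, 0.247).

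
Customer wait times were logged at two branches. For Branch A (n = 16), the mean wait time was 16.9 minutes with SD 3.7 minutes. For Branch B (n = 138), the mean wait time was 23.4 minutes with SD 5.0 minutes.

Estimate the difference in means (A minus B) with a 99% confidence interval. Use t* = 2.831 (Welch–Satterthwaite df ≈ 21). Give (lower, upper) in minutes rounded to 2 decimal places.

Standard errors of each mean: 3.7/√16 = 0.9250 and 5.0/√138 = 0.4256.
SE(x̄₁ − x̄₂) = √(0.9250² + 0.4256²) = 1.0182 for independent samples with unequal variances.
With t* = 2.831, the margin is 2.831 × 1.0182 = 2.8825.
x̄₁ − x̄₂ = 16.9 − 23.4 = -6.5000; the interval is -6.5000 ± 2.8825 = (-9.38, -3.62).

(-9.38, -3.62)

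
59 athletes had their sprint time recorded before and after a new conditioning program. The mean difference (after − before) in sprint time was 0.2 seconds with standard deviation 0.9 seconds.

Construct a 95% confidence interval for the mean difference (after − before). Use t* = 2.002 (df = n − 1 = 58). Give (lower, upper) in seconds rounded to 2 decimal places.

This is a matched-pairs design, so SE = s_d/√n = 0.9/√59 = 0.1172.
Margin = 2.002 × 0.1172 = 0.2346; the interval is 0.2 ± 0.2346 = (-0.03, 0.43).

(-0.03, 0.43)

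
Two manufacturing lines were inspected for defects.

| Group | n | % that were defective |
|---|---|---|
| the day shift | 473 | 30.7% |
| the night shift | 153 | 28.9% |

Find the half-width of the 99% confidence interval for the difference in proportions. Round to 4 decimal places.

Each SE is √(p̂(1−p̂)/n): √(0.3070·0.6930/473) = 0.02121 and √(0.2890·0.7110/153) = 0.03665.
SE(p̂₁ − p̂₂) = √(SE₁² + SE₂²) = √(0.0004498641 + 0.0013432225) = 0.04234, since the two samples are independent.
At 99% confidence z* = 2.576; margin = 2.576 × 0.04234 = 0.10907.

0.1091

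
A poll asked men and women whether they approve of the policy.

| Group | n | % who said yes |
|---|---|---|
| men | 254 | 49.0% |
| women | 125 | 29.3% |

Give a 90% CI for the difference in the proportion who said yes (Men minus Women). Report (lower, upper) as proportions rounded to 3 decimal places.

(0.112, 0.282)

SE₁ = √(p̂₁(1−p̂₁)/n₁) = √(0.4900·0.5100/254) = 0.03137; SE₂ = √(0.2930·0.7070/125) = 0.04071.
Independent samples: SE of the difference = √(SE₁² + SE₂²) = √(0.0009840769 + 0.0016573041) = 0.05139.
z* for 90% confidence is 1.645, so the margin of error is 1.645 × 0.05139 = 0.08454.
Point estimate p̂₁ − p̂₂ = 0.4900 − 0.2930 = 0.1970.
0.1970 ± 0.08454 → (0.112, 0.282).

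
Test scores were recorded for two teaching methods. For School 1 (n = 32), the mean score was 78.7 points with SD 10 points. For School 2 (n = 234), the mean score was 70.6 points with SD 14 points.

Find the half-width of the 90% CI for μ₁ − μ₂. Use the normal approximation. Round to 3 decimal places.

Per-group SEs: s₁/√n₁ = 10/√32 = 1.7678, s₂/√n₂ = 14/√234 = 0.9152.
Unpooled SE of the difference: √(3.12511684 + 0.83759104) = 1.9907.
Margin of error = z* · SE = 1.645 × 1.9907 = 3.2747.

3.275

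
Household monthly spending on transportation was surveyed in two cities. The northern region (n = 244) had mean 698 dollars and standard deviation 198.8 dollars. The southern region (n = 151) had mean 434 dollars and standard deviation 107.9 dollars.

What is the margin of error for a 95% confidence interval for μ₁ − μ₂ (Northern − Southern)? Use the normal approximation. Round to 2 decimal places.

SE₁ = s₁/√n₁ = 198.8/√244 = 12.7269; SE₂ = 107.9/√151 = 8.7808.
Independent samples, unequal variances: SE_diff = √(SE₁² + SE₂²) = √(161.97398361 + 77.10244864) = 15.4621.
z* = 1.960, so margin of error = 1.960 × 15.4621 = 30.3057.

30.31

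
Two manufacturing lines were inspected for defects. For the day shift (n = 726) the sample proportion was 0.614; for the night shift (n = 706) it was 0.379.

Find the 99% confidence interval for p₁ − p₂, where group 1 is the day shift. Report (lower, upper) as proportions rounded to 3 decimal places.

(0.169, 0.301)

The two standard errors are √(0.6140×0.3860/726) = 0.01807 and √(0.3790×0.6210/706) = 0.01826.
Because the samples are independent, SE_diff = √(0.01807² + 0.01826²) = 0.02569.
Using z* = 2.576 for 99%, ME = 2.576 × 0.02569 = 0.06618.
p̂₁ − p̂₂ = 0.2350; interval 0.2350 ± 0.06618 gives (0.169, 0.301).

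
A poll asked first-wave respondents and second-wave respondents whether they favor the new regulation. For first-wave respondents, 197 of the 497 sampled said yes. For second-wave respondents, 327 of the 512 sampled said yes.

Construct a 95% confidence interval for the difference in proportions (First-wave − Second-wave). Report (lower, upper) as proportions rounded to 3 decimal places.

Sample proportions: 197/497 = 0.3964, 327/512 = 0.6387.
Each SE is √(p̂(1−p̂)/n): √(0.3964·0.6036/497) = 0.02194 and √(0.6387·0.3613/512) = 0.02123.
SE(p̂₁ − p̂₂) = √(SE₁² + SE₂²) = √(0.0004813636 + 0.0004507129) = 0.03053, since the two samples are independent.
At 95% confidence z* = 1.960; margin = 1.960 × 0.03053 = 0.05984.
The difference is 0.3964 − 0.6387 = -0.2423, so the interval is -0.2423 ± 0.05984 = (-0.302, -0.182).

(-0.302, -0.182)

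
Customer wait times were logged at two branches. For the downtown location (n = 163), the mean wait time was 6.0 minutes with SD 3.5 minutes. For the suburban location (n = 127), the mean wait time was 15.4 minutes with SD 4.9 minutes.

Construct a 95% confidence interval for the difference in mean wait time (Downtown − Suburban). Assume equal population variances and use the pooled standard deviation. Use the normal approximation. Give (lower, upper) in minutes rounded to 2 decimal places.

Pooled variance s_p² = [162·3.5² + 126·4.9²] / (163+127−2) = 17.3950, so s_p = 4.1707.
SE_diff = s_p·√(1/n₁ + 1/n₂) = 4.1707·√(1/163 + 1/127) = 0.4936.
z* = 1.960; margin = 1.960 × 0.4936 = 0.9675.
Difference = 6.0 − 15.4 = -9.4000.
-9.4000 ± 0.9675 → (-10.37, -8.43).

(-10.37, -8.43)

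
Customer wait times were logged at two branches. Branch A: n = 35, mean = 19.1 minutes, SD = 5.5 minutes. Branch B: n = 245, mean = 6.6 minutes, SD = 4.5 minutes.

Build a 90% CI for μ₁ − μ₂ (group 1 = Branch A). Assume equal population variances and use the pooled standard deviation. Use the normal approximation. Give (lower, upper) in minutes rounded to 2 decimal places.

Pooled variance s_p² = [34·5.5² + 244·4.5²] / (35+245−2) = 21.4730, so s_p = 4.6339.
SE_diff = s_p·√(1/n₁ + 1/n₂) = 4.6339·√(1/35 + 1/245) = 0.8374.
z* = 1.645; margin = 1.645 × 0.8374 = 1.3775.
Difference = 19.1 − 6.6 = 12.5000.
12.5000 ± 1.3775 → (11.12, 13.88).

(11.12, 13.88)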